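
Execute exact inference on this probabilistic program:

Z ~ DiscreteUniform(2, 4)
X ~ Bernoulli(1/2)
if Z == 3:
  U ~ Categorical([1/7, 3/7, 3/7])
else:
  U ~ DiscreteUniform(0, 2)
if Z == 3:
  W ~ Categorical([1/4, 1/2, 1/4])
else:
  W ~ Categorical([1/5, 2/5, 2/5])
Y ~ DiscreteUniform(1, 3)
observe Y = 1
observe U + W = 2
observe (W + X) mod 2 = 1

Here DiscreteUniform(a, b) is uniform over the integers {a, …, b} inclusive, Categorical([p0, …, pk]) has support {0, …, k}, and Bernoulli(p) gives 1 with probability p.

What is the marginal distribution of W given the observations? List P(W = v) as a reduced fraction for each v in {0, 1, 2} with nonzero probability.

Enumerate traces; 9 have nonzero weight after conditioning:
  (Z=2, X=0, U=1, W=1, Y=1) weight 1/135
  (Z=2, X=1, U=0, W=2, Y=1) weight 1/135
  (Z=2, X=1, U=2, W=0, Y=1) weight 1/270
  (Z=3, X=0, U=1, W=1, Y=1) weight 1/84
  (Z=3, X=1, U=0, W=2, Y=1) weight 1/504
  (Z=3, X=1, U=2, W=0, Y=1) weight 1/168
  (Z=4, X=0, U=1, W=1, Y=1) weight 1/135
  (Z=4, X=1, U=0, W=2, Y=1) weight 1/135
  … 1 more
Group by W:
  weight(W=0) = 101/7560
  weight(W=1) = 101/3780
  weight(W=2) = 127/7560
Total weight = 101/7560 + 101/3780 + 127/7560 = 43/756
P(W=0 | obs) = 101/7560 / 43/756 = 101/430
P(W=1 | obs) = 101/3780 / 43/756 = 101/215
P(W=2 | obs) = 127/7560 / 43/756 = 127/430

P(W=0) = 101/430, P(W=1) = 101/215, P(W=2) = 127/430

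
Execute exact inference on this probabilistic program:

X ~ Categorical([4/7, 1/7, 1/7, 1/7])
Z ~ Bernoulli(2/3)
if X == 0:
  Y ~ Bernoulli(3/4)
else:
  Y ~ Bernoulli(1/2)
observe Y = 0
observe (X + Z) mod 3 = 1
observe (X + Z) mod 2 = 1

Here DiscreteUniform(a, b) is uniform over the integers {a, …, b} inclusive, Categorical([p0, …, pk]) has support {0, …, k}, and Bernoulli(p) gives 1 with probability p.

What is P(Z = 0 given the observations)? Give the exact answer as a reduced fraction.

Enumerate traces; 2 have nonzero weight after conditioning:
  (X=0, Z=1, Y=0) weight 2/21
  (X=1, Z=0, Y=0) weight 1/42
Group by Z:
  weight(Z=0) = 1/42
  weight(Z=1) = 2/21
Total weight = 1/42 + 2/21 = 5/42
P(Z=0 | obs) = 1/42 / 5/42 = 1/5
P(Z=1 | obs) = 2/21 / 5/42 = 4/5

P(Z = 0 | obs) = 1/5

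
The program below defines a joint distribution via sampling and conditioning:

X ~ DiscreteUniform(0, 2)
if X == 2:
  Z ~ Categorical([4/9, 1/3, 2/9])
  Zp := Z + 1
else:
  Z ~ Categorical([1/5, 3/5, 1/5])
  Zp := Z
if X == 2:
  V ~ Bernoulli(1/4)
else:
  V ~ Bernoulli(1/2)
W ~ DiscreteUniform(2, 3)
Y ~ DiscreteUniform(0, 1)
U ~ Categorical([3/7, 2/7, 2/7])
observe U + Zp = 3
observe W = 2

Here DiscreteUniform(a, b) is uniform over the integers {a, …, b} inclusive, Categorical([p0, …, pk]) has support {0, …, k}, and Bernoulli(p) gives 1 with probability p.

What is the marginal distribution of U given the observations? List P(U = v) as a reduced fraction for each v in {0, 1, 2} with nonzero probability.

P(U=0) = 15/122, P(U=1) = 33/122, P(U=2) = 37/61

Enumerate traces; 28 have nonzero weight after conditioning:
  (X=0, Z=1, V=0, W=2, Y=0, U=2) weight 1/140
  (X=0, Z=1, V=0, W=2, Y=1, U=2) weight 1/140
  (X=0, Z=1, V=1, W=2, Y=0, U=2) weight 1/140
  (X=0, Z=1, V=1, W=2, Y=1, U=2) weight 1/140
  (X=0, Z=2, V=0, W=2, Y=0, U=1) weight 1/420
  (X=0, Z=2, V=0, W=2, Y=1, U=1) weight 1/420
  (X=0, Z=2, V=1, W=2, Y=0, U=1) weight 1/420
  (X=0, Z=2, V=1, W=2, Y=1, U=1) weight 1/420
  (X=2, Z=2, V=0, W=2, Y=0, U=0) weight 1/168
  … 19 more
Group by U:
  weight(U=0) = 1/63
  weight(U=1) = 11/315
  weight(U=2) = 74/945
Total weight = 1/63 + 11/315 + 74/945 = 122/945
P(U=0 | obs) = 1/63 / 122/945 = 15/122
P(U=1 | obs) = 11/315 / 122/945 = 33/122
P(U=2 | obs) = 74/945 / 122/945 = 37/61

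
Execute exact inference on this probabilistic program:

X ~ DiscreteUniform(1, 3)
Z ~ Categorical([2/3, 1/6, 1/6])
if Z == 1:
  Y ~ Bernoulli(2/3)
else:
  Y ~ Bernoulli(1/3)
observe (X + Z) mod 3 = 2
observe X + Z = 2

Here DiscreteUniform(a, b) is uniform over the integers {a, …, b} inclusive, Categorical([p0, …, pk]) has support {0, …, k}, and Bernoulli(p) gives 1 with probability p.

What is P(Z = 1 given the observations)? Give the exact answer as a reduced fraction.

P(Z = 1 | obs) = 1/5

Enumerate traces; 4 have nonzero weight after conditioning:
  (X=1, Z=1, Y=0) weight 1/54
  (X=1, Z=1, Y=1) weight 1/27
  (X=2, Z=0, Y=0) weight 4/27
  (X=2, Z=0, Y=1) weight 2/27
Group by Z:
  weight(Z=0) = 2/9
  weight(Z=1) = 1/18
Total weight = 2/9 + 1/18 = 5/18
P(Z=0 | obs) = 2/9 / 5/18 = 4/5
P(Z=1 | obs) = 1/18 / 5/18 = 1/5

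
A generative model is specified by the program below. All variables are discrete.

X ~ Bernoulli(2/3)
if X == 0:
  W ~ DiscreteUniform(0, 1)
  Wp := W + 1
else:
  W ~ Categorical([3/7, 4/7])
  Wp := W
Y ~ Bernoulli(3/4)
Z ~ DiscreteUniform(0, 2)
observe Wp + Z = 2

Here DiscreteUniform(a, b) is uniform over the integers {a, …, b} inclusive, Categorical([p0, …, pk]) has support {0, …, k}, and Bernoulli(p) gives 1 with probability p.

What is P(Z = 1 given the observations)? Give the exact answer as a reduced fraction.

Enumerate traces; 8 have nonzero weight after conditioning:
  (X=0, W=0, Y=0, Z=1) weight 1/72
  (X=0, W=0, Y=1, Z=1) weight 1/24
  (X=0, W=1, Y=0, Z=0) weight 1/72
  (X=0, W=1, Y=1, Z=0) weight 1/24
  (X=1, W=0, Y=0, Z=2) weight 1/42
  (X=1, W=0, Y=1, Z=2) weight 1/14
  (X=1, W=1, Y=0, Z=1) weight 2/63
  (X=1, W=1, Y=1, Z=1) weight 2/21
Group by Z:
  weight(Z=0) = 1/18
  weight(Z=1) = 23/126
  weight(Z=2) = 2/21
Total weight = 1/18 + 23/126 + 2/21 = 1/3
P(Z=0 | obs) = 1/18 / 1/3 = 1/6
P(Z=1 | obs) = 23/126 / 1/3 = 23/42
P(Z=2 | obs) = 2/21 / 1/3 = 2/7

P(Z = 1 | obs) = 23/42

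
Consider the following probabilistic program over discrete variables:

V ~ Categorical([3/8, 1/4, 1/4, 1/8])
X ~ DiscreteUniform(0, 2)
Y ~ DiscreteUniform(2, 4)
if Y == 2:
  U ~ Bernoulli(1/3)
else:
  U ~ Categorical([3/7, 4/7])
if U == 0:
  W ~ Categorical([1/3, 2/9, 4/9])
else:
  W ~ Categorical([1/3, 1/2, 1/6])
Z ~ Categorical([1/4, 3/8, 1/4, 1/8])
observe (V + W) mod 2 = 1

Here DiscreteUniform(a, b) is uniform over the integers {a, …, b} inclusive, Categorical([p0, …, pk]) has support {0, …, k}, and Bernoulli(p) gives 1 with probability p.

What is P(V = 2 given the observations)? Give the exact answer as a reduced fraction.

P(V = 2 | obs) = 407/2108

Enumerate traces; 432 have nonzero weight after conditioning:
  (V=0, X=0, Y=2, U=0, W=1, Z=0) weight 1/648
  (V=0, X=0, Y=2, U=0, W=1, Z=1) weight 1/432
  (V=0, X=0, Y=2, U=0, W=1, Z=2) weight 1/648
  (V=0, X=0, Y=2, U=0, W=1, Z=3) weight 1/1296
  (V=0, X=0, Y=2, U=1, W=1, Z=0) weight 1/576
  (V=0, X=0, Y=2, U=1, W=1, Z=1) weight 1/384
  (V=0, X=0, Y=2, U=1, W=1, Z=2) weight 1/576
  (V=0, X=0, Y=2, U=1, W=1, Z=3) weight 1/1152
  (V=1, X=0, Y=2, U=0, W=0, Z=0) weight 1/648
  (V=2, X=0, Y=2, U=0, W=1, Z=0) weight 1/972
  … 422 more
Group by V:
  weight(V=0) = 407/3024
  weight(V=1) = 727/4536
  weight(V=2) = 407/4536
  weight(V=3) = 727/9072
Total weight = 407/3024 + 727/4536 + 407/4536 + 727/9072 = 527/1134
P(V=0 | obs) = 407/3024 / 527/1134 = 1221/4216
P(V=1 | obs) = 727/4536 / 527/1134 = 727/2108
P(V=2 | obs) = 407/4536 / 527/1134 = 407/2108
P(V=3 | obs) = 727/9072 / 527/1134 = 727/4216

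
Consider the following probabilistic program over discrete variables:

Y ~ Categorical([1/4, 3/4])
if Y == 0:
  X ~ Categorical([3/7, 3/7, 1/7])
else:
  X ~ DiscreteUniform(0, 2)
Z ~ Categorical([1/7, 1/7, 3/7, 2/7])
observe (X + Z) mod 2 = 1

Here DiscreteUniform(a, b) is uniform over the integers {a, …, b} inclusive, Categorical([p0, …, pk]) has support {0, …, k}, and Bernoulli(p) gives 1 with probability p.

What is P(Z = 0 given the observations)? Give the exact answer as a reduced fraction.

P(Z = 0 | obs) = 5/47

Enumerate traces; 12 have nonzero weight after conditioning:
  (Y=0, X=0, Z=1) weight 3/196
  (Y=0, X=0, Z=3) weight 3/98
  (Y=0, X=1, Z=0) weight 3/196
  (Y=0, X=1, Z=2) weight 9/196
  (Y=0, X=2, Z=1) weight 1/196
  (Y=0, X=2, Z=3) weight 1/98
  (Y=1, X=0, Z=1) weight 1/28
  (Y=1, X=0, Z=3) weight 1/14
  … 4 more
Group by Z:
  weight(Z=0) = 5/98
  weight(Z=1) = 9/98
  weight(Z=2) = 15/98
  weight(Z=3) = 9/49
Total weight = 5/98 + 9/98 + 15/98 + 9/49 = 47/98
P(Z=0 | obs) = 5/98 / 47/98 = 5/47
P(Z=1 | obs) = 9/98 / 47/98 = 9/47
P(Z=2 | obs) = 15/98 / 47/98 = 15/47
P(Z=3 | obs) = 9/49 / 47/98 = 18/47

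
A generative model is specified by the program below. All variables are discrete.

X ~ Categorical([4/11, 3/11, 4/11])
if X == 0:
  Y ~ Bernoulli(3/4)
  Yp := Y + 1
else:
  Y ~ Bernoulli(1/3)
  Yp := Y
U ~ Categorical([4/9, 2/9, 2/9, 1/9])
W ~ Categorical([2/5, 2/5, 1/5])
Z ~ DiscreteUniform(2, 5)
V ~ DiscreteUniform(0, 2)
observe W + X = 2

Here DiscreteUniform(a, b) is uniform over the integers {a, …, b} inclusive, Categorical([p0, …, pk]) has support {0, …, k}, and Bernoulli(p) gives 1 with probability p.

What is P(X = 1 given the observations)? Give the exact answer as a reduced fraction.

Enumerate traces; 288 have nonzero weight after conditioning:
  (X=0, Y=0, U=0, W=2, Z=2, V=0) weight 1/1485
  (X=0, Y=0, U=0, W=2, Z=2, V=1) weight 1/1485
  (X=0, Y=0, U=0, W=2, Z=2, V=2) weight 1/1485
  (X=0, Y=0, U=0, W=2, Z=3, V=0) weight 1/1485
  (X=0, Y=0, U=0, W=2, Z=3, V=1) weight 1/1485
  (X=0, Y=0, U=0, W=2, Z=3, V=2) weight 1/1485
  (X=0, Y=0, U=0, W=2, Z=4, V=0) weight 1/1485
  (X=0, Y=0, U=0, W=2, Z=4, V=1) weight 1/1485
  (X=1, Y=0, U=0, W=1, Z=2, V=0) weight 4/1485
  (X=2, Y=0, U=0, W=0, Z=2, V=0) weight 16/4455
  … 278 more
Group by X:
  weight(X=0) = 4/55
  weight(X=1) = 6/55
  weight(X=2) = 8/55
Total weight = 4/55 + 6/55 + 8/55 = 18/55
P(X=0 | obs) = 4/55 / 18/55 = 2/9
P(X=1 | obs) = 6/55 / 18/55 = 1/3
P(X=2 | obs) = 8/55 / 18/55 = 4/9

P(X = 1 | obs) = 1/3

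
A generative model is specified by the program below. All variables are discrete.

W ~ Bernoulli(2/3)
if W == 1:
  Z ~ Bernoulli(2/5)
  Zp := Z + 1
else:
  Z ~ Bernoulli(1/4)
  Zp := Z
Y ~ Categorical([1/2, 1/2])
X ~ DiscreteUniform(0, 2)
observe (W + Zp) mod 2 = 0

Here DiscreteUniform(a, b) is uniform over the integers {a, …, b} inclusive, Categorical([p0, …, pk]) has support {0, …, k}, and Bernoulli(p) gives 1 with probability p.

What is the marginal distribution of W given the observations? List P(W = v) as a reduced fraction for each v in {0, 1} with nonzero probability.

Enumerate traces; 12 have nonzero weight after conditioning:
  (W=0, Z=0, Y=0, X=0) weight 1/24
  (W=0, Z=0, Y=0, X=1) weight 1/24
  (W=0, Z=0, Y=0, X=2) weight 1/24
  (W=0, Z=0, Y=1, X=0) weight 1/24
  (W=0, Z=0, Y=1, X=1) weight 1/24
  (W=0, Z=0, Y=1, X=2) weight 1/24
  (W=1, Z=0, Y=0, X=0) weight 1/15
  (W=1, Z=0, Y=0, X=1) weight 1/15
  … 4 more
Group by W:
  weight(W=0) = 1/4
  weight(W=1) = 2/5
Total weight = 1/4 + 2/5 = 13/20
P(W=0 | obs) = 1/4 / 13/20 = 5/13
P(W=1 | obs) = 2/5 / 13/20 = 8/13

P(W=0) = 5/13, P(W=1) = 8/13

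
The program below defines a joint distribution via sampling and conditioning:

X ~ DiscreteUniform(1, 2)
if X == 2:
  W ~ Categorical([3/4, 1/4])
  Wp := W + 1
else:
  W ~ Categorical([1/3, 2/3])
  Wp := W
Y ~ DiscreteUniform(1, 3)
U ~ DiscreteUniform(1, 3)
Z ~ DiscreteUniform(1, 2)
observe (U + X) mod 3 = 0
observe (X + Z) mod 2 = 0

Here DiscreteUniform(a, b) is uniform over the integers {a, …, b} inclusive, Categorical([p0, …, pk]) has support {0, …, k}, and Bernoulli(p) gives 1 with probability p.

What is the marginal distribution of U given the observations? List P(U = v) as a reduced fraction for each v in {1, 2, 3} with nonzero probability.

Enumerate traces; 12 have nonzero weight after conditioning:
  (X=1, W=0, Y=1, U=2, Z=1) weight 1/108
  (X=1, W=0, Y=2, U=2, Z=1) weight 1/108
  (X=1, W=0, Y=3, U=2, Z=1) weight 1/108
  (X=1, W=1, Y=1, U=2, Z=1) weight 1/54
  (X=1, W=1, Y=2, U=2, Z=1) weight 1/54
  (X=1, W=1, Y=3, U=2, Z=1) weight 1/54
  (X=2, W=0, Y=1, U=1, Z=2) weight 1/48
  (X=2, W=0, Y=2, U=1, Z=2) weight 1/48
  … 4 more
Group by U:
  weight(U=1) = 1/12
  weight(U=2) = 1/12
Total weight = 1/12 + 1/12 = 1/6
P(U=1 | obs) = 1/12 / 1/6 = 1/2
P(U=2 | obs) = 1/12 / 1/6 = 1/2

P(U=1) = 1/2, P(U=2) = 1/2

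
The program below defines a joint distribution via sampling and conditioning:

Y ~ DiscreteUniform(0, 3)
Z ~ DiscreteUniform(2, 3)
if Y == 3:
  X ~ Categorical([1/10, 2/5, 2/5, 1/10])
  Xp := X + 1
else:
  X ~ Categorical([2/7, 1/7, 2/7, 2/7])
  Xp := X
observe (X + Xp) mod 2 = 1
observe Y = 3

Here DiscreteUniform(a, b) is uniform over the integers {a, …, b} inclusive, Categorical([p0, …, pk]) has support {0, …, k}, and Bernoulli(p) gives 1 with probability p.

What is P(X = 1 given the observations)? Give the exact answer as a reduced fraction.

P(X = 1 | obs) = 2/5

Enumerate traces; 8 have nonzero weight after conditioning:
  (Y=3, Z=2, X=0) weight 1/80
  (Y=3, Z=2, X=1) weight 1/20
  (Y=3, Z=2, X=2) weight 1/20
  (Y=3, Z=2, X=3) weight 1/80
  (Y=3, Z=3, X=0) weight 1/80
  (Y=3, Z=3, X=1) weight 1/20
  (Y=3, Z=3, X=2) weight 1/20
  (Y=3, Z=3, X=3) weight 1/80
Group by X:
  weight(X=0) = 1/40
  weight(X=1) = 1/10
  weight(X=2) = 1/10
  weight(X=3) = 1/40
Total weight = 1/40 + 1/10 + 1/10 + 1/40 = 1/4
P(X=0 | obs) = 1/40 / 1/4 = 1/10
P(X=1 | obs) = 1/10 / 1/4 = 2/5
P(X=2 | obs) = 1/10 / 1/4 = 2/5
P(X=3 | obs) = 1/40 / 1/4 = 1/10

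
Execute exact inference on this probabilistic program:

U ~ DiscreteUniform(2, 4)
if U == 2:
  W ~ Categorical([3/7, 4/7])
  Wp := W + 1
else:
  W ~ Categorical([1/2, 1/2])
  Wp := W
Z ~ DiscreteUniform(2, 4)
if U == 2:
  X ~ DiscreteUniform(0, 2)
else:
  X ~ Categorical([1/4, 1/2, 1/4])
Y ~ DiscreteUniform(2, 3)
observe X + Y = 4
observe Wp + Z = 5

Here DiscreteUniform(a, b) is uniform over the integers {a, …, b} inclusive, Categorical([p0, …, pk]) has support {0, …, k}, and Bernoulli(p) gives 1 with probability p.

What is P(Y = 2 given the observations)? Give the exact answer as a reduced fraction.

Enumerate traces; 8 have nonzero weight after conditioning:
  (U=2, W=0, Z=4, X=1, Y=3) weight 1/126
  (U=2, W=0, Z=4, X=2, Y=2) weight 1/126
  (U=2, W=1, Z=3, X=1, Y=3) weight 2/189
  (U=2, W=1, Z=3, X=2, Y=2) weight 2/189
  (U=3, W=1, Z=4, X=1, Y=3) weight 1/72
  (U=3, W=1, Z=4, X=2, Y=2) weight 1/144
  (U=4, W=1, Z=4, X=1, Y=3) weight 1/72
  (U=4, W=1, Z=4, X=2, Y=2) weight 1/144
Group by Y:
  weight(Y=2) = 7/216
  weight(Y=3) = 5/108
Total weight = 7/216 + 5/108 = 17/216
P(Y=2 | obs) = 7/216 / 17/216 = 7/17
P(Y=3 | obs) = 5/108 / 17/216 = 10/17

P(Y = 2 | obs) = 7/17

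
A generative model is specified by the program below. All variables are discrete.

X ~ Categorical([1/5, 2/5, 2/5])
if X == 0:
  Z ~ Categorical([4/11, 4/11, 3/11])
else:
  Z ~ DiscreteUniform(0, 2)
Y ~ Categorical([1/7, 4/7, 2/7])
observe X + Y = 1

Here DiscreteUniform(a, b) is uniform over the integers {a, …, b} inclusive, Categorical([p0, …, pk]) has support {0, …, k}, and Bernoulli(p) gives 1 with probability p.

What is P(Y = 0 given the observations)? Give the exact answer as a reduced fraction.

P(Y = 0 | obs) = 1/3

Enumerate traces; 6 have nonzero weight after conditioning:
  (X=0, Z=0, Y=1) weight 16/385
  (X=0, Z=1, Y=1) weight 16/385
  (X=0, Z=2, Y=1) weight 12/385
  (X=1, Z=0, Y=0) weight 2/105
  (X=1, Z=1, Y=0) weight 2/105
  (X=1, Z=2, Y=0) weight 2/105
Group by Y:
  weight(Y=0) = 2/35
  weight(Y=1) = 4/35
Total weight = 2/35 + 4/35 = 6/35
P(Y=0 | obs) = 2/35 / 6/35 = 1/3
P(Y=1 | obs) = 4/35 / 6/35 = 2/3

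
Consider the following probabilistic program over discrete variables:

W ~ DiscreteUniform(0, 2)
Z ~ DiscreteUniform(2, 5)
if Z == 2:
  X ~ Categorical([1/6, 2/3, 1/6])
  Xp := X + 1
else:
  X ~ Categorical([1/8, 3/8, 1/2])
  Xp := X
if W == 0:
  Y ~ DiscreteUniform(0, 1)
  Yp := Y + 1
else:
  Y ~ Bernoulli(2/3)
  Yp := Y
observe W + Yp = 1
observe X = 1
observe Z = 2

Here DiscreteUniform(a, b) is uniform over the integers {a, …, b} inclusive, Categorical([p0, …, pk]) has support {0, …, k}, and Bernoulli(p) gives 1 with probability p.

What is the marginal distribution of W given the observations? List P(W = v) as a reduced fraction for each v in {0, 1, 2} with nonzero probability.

Enumerate traces; 2 have nonzero weight after conditioning:
  (W=0, Z=2, X=1, Y=0) weight 1/36
  (W=1, Z=2, X=1, Y=0) weight 1/54
Group by W:
  weight(W=0) = 1/36
  weight(W=1) = 1/54
Total weight = 1/36 + 1/54 = 5/108
P(W=0 | obs) = 1/36 / 5/108 = 3/5
P(W=1 | obs) = 1/54 / 5/108 = 2/5

P(W=0) = 3/5, P(W=1) = 2/5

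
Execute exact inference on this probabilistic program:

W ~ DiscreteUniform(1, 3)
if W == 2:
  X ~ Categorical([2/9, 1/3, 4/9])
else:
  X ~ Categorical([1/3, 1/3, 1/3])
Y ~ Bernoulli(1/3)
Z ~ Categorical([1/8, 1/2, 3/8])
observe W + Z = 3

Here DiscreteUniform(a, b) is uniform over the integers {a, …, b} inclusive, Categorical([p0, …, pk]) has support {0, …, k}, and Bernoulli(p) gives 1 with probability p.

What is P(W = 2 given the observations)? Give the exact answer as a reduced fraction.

P(W = 2 | obs) = 1/2

Enumerate traces; 18 have nonzero weight after conditioning:
  (W=1, X=0, Y=0, Z=2) weight 1/36
  (W=1, X=0, Y=1, Z=2) weight 1/72
  (W=1, X=1, Y=0, Z=2) weight 1/36
  (W=1, X=1, Y=1, Z=2) weight 1/72
  (W=1, X=2, Y=0, Z=2) weight 1/36
  (W=1, X=2, Y=1, Z=2) weight 1/72
  (W=2, X=0, Y=0, Z=1) weight 2/81
  (W=2, X=0, Y=1, Z=1) weight 1/81
  (W=3, X=0, Y=0, Z=0) weight 1/108
  … 9 more
Group by W:
  weight(W=1) = 1/8
  weight(W=2) = 1/6
  weight(W=3) = 1/24
Total weight = 1/8 + 1/6 + 1/24 = 1/3
P(W=1 | obs) = 1/8 / 1/3 = 3/8
P(W=2 | obs) = 1/6 / 1/3 = 1/2
P(W=3 | obs) = 1/24 / 1/3 = 1/8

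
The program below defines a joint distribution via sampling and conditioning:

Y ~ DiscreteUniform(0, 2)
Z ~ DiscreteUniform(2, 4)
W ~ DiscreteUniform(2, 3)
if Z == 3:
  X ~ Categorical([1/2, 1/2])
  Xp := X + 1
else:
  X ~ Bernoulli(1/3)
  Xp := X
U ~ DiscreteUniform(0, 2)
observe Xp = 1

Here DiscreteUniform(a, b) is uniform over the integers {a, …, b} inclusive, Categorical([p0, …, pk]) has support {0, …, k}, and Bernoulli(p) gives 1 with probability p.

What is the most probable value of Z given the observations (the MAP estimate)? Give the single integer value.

argmax_v P(Z = v | obs) = 3

Enumerate traces; 54 have nonzero weight after conditioning:
  (Y=0, Z=2, W=2, X=1, U=0) weight 1/162
  (Y=0, Z=2, W=2, X=1, U=1) weight 1/162
  (Y=0, Z=2, W=2, X=1, U=2) weight 1/162
  (Y=0, Z=2, W=3, X=1, U=0) weight 1/162
  (Y=0, Z=2, W=3, X=1, U=1) weight 1/162
  (Y=0, Z=2, W=3, X=1, U=2) weight 1/162
  (Y=0, Z=3, W=2, X=0, U=0) weight 1/108
  (Y=0, Z=3, W=2, X=0, U=1) weight 1/108
  (Y=0, Z=4, W=2, X=1, U=0) weight 1/162
  … 45 more
Group by Z:
  weight(Z=2) = 1/9
  weight(Z=3) = 1/6
  weight(Z=4) = 1/9
Total weight = 1/9 + 1/6 + 1/9 = 7/18
P(Z=2 | obs) = 1/9 / 7/18 = 2/7
P(Z=3 | obs) = 1/6 / 7/18 = 3/7
P(Z=4 | obs) = 1/9 / 7/18 = 2/7
argmax = 3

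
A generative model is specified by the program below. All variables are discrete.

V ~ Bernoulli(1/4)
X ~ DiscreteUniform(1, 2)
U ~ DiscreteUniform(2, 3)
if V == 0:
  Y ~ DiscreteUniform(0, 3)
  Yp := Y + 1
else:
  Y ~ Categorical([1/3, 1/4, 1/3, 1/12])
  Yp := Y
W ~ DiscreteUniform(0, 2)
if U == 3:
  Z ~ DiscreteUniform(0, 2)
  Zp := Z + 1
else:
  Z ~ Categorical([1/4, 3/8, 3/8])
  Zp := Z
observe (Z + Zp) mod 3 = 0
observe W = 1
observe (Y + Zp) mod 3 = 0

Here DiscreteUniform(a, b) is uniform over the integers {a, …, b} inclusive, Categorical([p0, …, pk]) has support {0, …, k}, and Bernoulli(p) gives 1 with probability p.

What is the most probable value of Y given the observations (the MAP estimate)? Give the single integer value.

argmax_v P(Y = v | obs) = 1

Enumerate traces; 12 have nonzero weight after conditioning:
  (V=0, X=1, U=2, Y=0, W=1, Z=0) weight 1/256
  (V=0, X=1, U=2, Y=3, W=1, Z=0) weight 1/256
  (V=0, X=1, U=3, Y=1, W=1, Z=1) weight 1/192
  (V=0, X=2, U=2, Y=0, W=1, Z=0) weight 1/256
  (V=0, X=2, U=2, Y=3, W=1, Z=0) weight 1/256
  (V=0, X=2, U=3, Y=1, W=1, Z=1) weight 1/192
  (V=1, X=1, U=2, Y=0, W=1, Z=0) weight 1/576
  (V=1, X=1, U=2, Y=3, W=1, Z=0) weight 1/2304
  … 4 more
Group by Y:
  weight(Y=0) = 13/1152
  weight(Y=1) = 1/72
  weight(Y=3) = 5/576
Total weight = 13/1152 + 1/72 + 5/576 = 13/384
P(Y=0 | obs) = 13/1152 / 13/384 = 1/3
P(Y=1 | obs) = 1/72 / 13/384 = 16/39
P(Y=3 | obs) = 5/576 / 13/384 = 10/39
argmax = 1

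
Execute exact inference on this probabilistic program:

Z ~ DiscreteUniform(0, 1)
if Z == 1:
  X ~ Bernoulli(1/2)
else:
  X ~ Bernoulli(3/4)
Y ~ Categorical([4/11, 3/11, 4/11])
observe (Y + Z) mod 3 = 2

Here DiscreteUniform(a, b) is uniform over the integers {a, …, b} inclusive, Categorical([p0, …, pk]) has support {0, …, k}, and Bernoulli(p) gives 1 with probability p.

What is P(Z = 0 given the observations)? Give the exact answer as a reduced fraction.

P(Z = 0 | obs) = 4/7

Enumerate traces; 4 have nonzero weight after conditioning:
  (Z=0, X=0, Y=2) weight 1/22
  (Z=0, X=1, Y=2) weight 3/22
  (Z=1, X=0, Y=1) weight 3/44
  (Z=1, X=1, Y=1) weight 3/44
Group by Z:
  weight(Z=0) = 2/11
  weight(Z=1) = 3/22
Total weight = 2/11 + 3/22 = 7/22
P(Z=0 | obs) = 2/11 / 7/22 = 4/7
P(Z=1 | obs) = 3/22 / 7/22 = 3/7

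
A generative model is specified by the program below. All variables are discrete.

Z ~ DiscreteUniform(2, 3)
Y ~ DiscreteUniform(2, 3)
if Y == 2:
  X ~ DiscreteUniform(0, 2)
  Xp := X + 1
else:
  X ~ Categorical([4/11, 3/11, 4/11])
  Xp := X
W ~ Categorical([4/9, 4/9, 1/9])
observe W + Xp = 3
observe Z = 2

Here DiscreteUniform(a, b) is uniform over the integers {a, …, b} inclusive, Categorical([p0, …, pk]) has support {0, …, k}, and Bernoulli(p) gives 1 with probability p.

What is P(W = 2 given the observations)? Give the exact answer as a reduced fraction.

Enumerate traces; 5 have nonzero weight after conditioning:
  (Z=2, Y=2, X=0, W=2) weight 1/108
  (Z=2, Y=2, X=1, W=1) weight 1/27
  (Z=2, Y=2, X=2, W=0) weight 1/27
  (Z=2, Y=3, X=1, W=2) weight 1/132
  (Z=2, Y=3, X=2, W=1) weight 4/99
Group by W:
  weight(W=0) = 1/27
  weight(W=1) = 23/297
  weight(W=2) = 5/297
Total weight = 1/27 + 23/297 + 5/297 = 13/99
P(W=0 | obs) = 1/27 / 13/99 = 11/39
P(W=1 | obs) = 23/297 / 13/99 = 23/39
P(W=2 | obs) = 5/297 / 13/99 = 5/39

P(W = 2 | obs) = 5/39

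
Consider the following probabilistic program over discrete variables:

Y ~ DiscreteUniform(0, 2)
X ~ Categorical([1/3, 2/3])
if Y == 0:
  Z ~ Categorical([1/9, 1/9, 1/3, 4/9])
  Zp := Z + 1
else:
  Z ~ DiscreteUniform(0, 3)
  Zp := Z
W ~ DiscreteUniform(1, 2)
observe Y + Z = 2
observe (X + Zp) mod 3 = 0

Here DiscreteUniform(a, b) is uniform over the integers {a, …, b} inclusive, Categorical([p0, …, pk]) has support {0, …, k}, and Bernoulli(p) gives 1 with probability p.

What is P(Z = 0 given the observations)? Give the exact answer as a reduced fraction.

P(Z = 0 | obs) = 3/7

Enumerate traces; 4 have nonzero weight after conditioning:
  (Y=0, X=0, Z=2, W=1) weight 1/54
  (Y=0, X=0, Z=2, W=2) weight 1/54
  (Y=2, X=0, Z=0, W=1) weight 1/72
  (Y=2, X=0, Z=0, W=2) weight 1/72
Group by Z:
  weight(Z=0) = 1/36
  weight(Z=2) = 1/27
Total weight = 1/36 + 1/27 = 7/108
P(Z=0 | obs) = 1/36 / 7/108 = 3/7
P(Z=2 | obs) = 1/27 / 7/108 = 4/7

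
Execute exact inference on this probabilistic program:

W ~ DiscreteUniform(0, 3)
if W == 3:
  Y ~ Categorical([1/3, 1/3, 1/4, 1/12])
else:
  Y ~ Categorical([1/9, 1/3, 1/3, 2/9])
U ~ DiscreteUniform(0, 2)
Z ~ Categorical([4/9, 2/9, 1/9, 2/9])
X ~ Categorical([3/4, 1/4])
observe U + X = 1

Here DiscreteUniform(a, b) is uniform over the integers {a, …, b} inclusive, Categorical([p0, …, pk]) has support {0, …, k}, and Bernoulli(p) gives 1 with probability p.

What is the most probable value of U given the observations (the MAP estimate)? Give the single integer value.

Enumerate traces; 128 have nonzero weight after conditioning:
  (W=0, Y=0, U=0, Z=0, X=1) weight 1/972
  (W=0, Y=0, U=0, Z=1, X=1) weight 1/1944
  (W=0, Y=0, U=0, Z=2, X=1) weight 1/3888
  (W=0, Y=0, U=0, Z=3, X=1) weight 1/1944
  (W=0, Y=0, U=1, Z=0, X=0) weight 1/324
  (W=0, Y=0, U=1, Z=1, X=0) weight 1/648
  (W=0, Y=0, U=1, Z=2, X=0) weight 1/1296
  (W=0, Y=0, U=1, Z=3, X=0) weight 1/648
  … 120 more
Group by U:
  weight(U=0) = 1/12
  weight(U=1) = 1/4
Total weight = 1/12 + 1/4 = 1/3
P(U=0 | obs) = 1/12 / 1/3 = 1/4
P(U=1 | obs) = 1/4 / 1/3 = 3/4
argmax = 1

argmax_v P(U = v | obs) = 1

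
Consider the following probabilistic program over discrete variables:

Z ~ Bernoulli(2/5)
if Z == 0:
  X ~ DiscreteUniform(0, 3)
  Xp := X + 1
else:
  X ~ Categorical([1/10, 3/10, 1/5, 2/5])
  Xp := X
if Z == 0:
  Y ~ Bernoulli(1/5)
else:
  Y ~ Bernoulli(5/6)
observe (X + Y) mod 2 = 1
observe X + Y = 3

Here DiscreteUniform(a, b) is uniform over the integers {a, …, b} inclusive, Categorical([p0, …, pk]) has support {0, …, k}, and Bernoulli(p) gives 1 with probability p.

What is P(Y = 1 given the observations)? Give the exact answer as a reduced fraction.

P(Y = 1 | obs) = 29/73

Enumerate traces; 4 have nonzero weight after conditioning:
  (Z=0, X=2, Y=1) weight 3/100
  (Z=0, X=3, Y=0) weight 3/25
  (Z=1, X=2, Y=1) weight 1/15
  (Z=1, X=3, Y=0) weight 2/75
Group by Y:
  weight(Y=0) = 11/75
  weight(Y=1) = 29/300
Total weight = 11/75 + 29/300 = 73/300
P(Y=0 | obs) = 11/75 / 73/300 = 44/73
P(Y=1 | obs) = 29/300 / 73/300 = 29/73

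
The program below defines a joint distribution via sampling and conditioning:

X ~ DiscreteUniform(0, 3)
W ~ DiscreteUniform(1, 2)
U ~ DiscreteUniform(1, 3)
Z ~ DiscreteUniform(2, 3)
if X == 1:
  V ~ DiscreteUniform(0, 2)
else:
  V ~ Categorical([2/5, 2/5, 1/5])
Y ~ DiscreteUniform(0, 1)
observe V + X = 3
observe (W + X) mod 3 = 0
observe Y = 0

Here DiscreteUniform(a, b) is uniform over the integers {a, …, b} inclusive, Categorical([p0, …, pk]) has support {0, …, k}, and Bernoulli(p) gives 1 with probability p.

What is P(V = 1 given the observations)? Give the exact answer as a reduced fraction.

Enumerate traces; 12 have nonzero weight after conditioning:
  (X=1, W=2, U=1, Z=2, V=2, Y=0) weight 1/288
  (X=1, W=2, U=1, Z=3, V=2, Y=0) weight 1/288
  (X=1, W=2, U=2, Z=2, V=2, Y=0) weight 1/288
  (X=1, W=2, U=2, Z=3, V=2, Y=0) weight 1/288
  (X=1, W=2, U=3, Z=2, V=2, Y=0) weight 1/288
  (X=1, W=2, U=3, Z=3, V=2, Y=0) weight 1/288
  (X=2, W=1, U=1, Z=2, V=1, Y=0) weight 1/240
  (X=2, W=1, U=1, Z=3, V=1, Y=0) weight 1/240
  … 4 more
Group by V:
  weight(V=1) = 1/40
  weight(V=2) = 1/48
Total weight = 1/40 + 1/48 = 11/240
P(V=1 | obs) = 1/40 / 11/240 = 6/11
P(V=2 | obs) = 1/48 / 11/240 = 5/11

P(V = 1 | obs) = 6/11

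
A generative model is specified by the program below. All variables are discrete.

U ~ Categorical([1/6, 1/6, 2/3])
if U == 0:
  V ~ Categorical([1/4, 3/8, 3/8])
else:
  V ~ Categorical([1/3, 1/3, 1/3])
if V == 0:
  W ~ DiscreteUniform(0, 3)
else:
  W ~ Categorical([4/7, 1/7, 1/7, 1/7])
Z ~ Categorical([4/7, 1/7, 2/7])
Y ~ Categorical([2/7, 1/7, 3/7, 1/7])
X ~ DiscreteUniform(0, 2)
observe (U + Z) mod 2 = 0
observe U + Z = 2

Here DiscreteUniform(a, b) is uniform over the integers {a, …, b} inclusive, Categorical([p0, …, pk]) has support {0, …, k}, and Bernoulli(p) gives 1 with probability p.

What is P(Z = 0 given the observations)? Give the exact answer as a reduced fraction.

Enumerate traces; 432 have nonzero weight after conditioning:
  (U=0, V=0, W=0, Z=2, Y=0, X=0) weight 1/3528
  (U=0, V=0, W=0, Z=2, Y=0, X=1) weight 1/3528
  (U=0, V=0, W=0, Z=2, Y=0, X=2) weight 1/3528
  (U=0, V=0, W=0, Z=2, Y=1, X=0) weight 1/7056
  (U=0, V=0, W=0, Z=2, Y=1, X=1) weight 1/7056
  (U=0, V=0, W=0, Z=2, Y=1, X=2) weight 1/7056
  (U=0, V=0, W=0, Z=2, Y=2, X=0) weight 1/2352
  (U=0, V=0, W=0, Z=2, Y=2, X=1) weight 1/2352
  (U=1, V=0, W=0, Z=1, Y=0, X=0) weight 1/5292
  (U=2, V=0, W=0, Z=0, Y=0, X=0) weight 4/1323
  … 422 more
Group by Z:
  weight(Z=0) = 8/21
  weight(Z=1) = 1/42
  weight(Z=2) = 1/21
Total weight = 8/21 + 1/42 + 1/21 = 19/42
P(Z=0 | obs) = 8/21 / 19/42 = 16/19
P(Z=1 | obs) = 1/42 / 19/42 = 1/19
P(Z=2 | obs) = 1/21 / 19/42 = 2/19

P(Z = 0 | obs) = 16/19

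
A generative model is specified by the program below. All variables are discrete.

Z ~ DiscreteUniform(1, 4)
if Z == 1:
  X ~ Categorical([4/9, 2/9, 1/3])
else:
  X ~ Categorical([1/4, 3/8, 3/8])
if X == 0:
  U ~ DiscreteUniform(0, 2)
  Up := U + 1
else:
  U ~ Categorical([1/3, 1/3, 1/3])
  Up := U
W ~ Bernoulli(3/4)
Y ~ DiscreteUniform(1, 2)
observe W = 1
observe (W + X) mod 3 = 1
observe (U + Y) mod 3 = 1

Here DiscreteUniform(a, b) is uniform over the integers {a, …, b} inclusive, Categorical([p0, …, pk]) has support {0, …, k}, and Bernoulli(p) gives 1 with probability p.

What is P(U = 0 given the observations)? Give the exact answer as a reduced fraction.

Enumerate traces; 8 have nonzero weight after conditioning:
  (Z=1, X=0, U=0, W=1, Y=1) weight 1/72
  (Z=1, X=0, U=2, W=1, Y=2) weight 1/72
  (Z=2, X=0, U=0, W=1, Y=1) weight 1/128
  (Z=2, X=0, U=2, W=1, Y=2) weight 1/128
  (Z=3, X=0, U=0, W=1, Y=1) weight 1/128
  (Z=3, X=0, U=2, W=1, Y=2) weight 1/128
  (Z=4, X=0, U=0, W=1, Y=1) weight 1/128
  (Z=4, X=0, U=2, W=1, Y=2) weight 1/128
Group by U:
  weight(U=0) = 43/1152
  weight(U=2) = 43/1152
Total weight = 43/1152 + 43/1152 = 43/576
P(U=0 | obs) = 43/1152 / 43/576 = 1/2
P(U=2 | obs) = 43/1152 / 43/576 = 1/2

P(U = 0 | obs) = 1/2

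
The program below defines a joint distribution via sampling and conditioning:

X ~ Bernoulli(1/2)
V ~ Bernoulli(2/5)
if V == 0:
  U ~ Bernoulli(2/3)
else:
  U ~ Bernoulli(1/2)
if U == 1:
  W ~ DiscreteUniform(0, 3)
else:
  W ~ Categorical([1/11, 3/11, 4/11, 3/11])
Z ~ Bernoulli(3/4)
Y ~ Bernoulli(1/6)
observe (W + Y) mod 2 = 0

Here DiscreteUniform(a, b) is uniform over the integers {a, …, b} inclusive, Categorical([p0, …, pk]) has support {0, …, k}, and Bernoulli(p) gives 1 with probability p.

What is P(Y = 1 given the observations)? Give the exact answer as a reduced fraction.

P(Y = 1 | obs) = 57/322

Enumerate traces; 64 have nonzero weight after conditioning:
  (X=0, V=0, U=0, W=0, Z=0, Y=0) weight 1/528
  (X=0, V=0, U=0, W=0, Z=1, Y=0) weight 1/176
  (X=0, V=0, U=0, W=1, Z=0, Y=1) weight 1/880
  (X=0, V=0, U=0, W=1, Z=1, Y=1) weight 3/880
  (X=0, V=0, U=0, W=2, Z=0, Y=0) weight 1/132
  (X=0, V=0, U=0, W=2, Z=1, Y=0) weight 1/44
  (X=0, V=0, U=0, W=3, Z=0, Y=1) weight 1/880
  (X=0, V=0, U=0, W=3, Z=1, Y=1) weight 3/880
  … 56 more
Group by Y:
  weight(Y=0) = 53/132
  weight(Y=1) = 19/220
Total weight = 53/132 + 19/220 = 161/330
P(Y=0 | obs) = 53/132 / 161/330 = 265/322
P(Y=1 | obs) = 19/220 / 161/330 = 57/322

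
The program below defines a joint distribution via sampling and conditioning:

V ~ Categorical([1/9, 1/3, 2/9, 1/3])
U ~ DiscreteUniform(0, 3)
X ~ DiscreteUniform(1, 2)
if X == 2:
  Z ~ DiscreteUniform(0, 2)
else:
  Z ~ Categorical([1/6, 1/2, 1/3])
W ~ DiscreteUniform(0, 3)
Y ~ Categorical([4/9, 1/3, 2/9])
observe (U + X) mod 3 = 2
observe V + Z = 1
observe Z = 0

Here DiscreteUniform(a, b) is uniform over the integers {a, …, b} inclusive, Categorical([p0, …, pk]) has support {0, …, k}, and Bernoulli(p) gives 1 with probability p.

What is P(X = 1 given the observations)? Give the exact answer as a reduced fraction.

P(X = 1 | obs) = 1/5

Enumerate traces; 36 have nonzero weight after conditioning:
  (V=1, U=0, X=2, Z=0, W=0, Y=0) weight 1/648
  (V=1, U=0, X=2, Z=0, W=0, Y=1) weight 1/864
  (V=1, U=0, X=2, Z=0, W=0, Y=2) weight 1/1296
  (V=1, U=0, X=2, Z=0, W=1, Y=0) weight 1/648
  (V=1, U=0, X=2, Z=0, W=1, Y=1) weight 1/864
  (V=1, U=0, X=2, Z=0, W=1, Y=2) weight 1/1296
  (V=1, U=0, X=2, Z=0, W=2, Y=0) weight 1/648
  (V=1, U=0, X=2, Z=0, W=2, Y=1) weight 1/864
  (V=1, U=1, X=1, Z=0, W=0, Y=0) weight 1/1296
  … 27 more
Group by X:
  weight(X=1) = 1/144
  weight(X=2) = 1/36
Total weight = 1/144 + 1/36 = 5/144
P(X=1 | obs) = 1/144 / 5/144 = 1/5
P(X=2 | obs) = 1/36 / 5/144 = 4/5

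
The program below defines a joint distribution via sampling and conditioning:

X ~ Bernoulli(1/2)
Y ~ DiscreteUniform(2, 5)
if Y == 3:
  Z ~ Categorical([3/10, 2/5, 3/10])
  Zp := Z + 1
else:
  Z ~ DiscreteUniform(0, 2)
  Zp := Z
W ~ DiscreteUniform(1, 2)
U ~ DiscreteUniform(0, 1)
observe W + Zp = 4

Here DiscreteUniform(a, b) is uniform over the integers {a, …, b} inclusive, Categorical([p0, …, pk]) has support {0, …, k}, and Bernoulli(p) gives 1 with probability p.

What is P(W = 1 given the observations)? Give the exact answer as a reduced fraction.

Enumerate traces; 20 have nonzero weight after conditioning:
  (X=0, Y=2, Z=2, W=2, U=0) weight 1/96
  (X=0, Y=2, Z=2, W=2, U=1) weight 1/96
  (X=0, Y=3, Z=1, W=2, U=0) weight 1/80
  (X=0, Y=3, Z=1, W=2, U=1) weight 1/80
  (X=0, Y=3, Z=2, W=1, U=0) weight 3/320
  (X=0, Y=3, Z=2, W=1, U=1) weight 3/320
  (X=0, Y=4, Z=2, W=2, U=0) weight 1/96
  (X=0, Y=4, Z=2, W=2, U=1) weight 1/96
  … 12 more
Group by W:
  weight(W=1) = 3/80
  weight(W=2) = 7/40
Total weight = 3/80 + 7/40 = 17/80
P(W=1 | obs) = 3/80 / 17/80 = 3/17
P(W=2 | obs) = 7/40 / 17/80 = 14/17

P(W = 1 | obs) = 3/17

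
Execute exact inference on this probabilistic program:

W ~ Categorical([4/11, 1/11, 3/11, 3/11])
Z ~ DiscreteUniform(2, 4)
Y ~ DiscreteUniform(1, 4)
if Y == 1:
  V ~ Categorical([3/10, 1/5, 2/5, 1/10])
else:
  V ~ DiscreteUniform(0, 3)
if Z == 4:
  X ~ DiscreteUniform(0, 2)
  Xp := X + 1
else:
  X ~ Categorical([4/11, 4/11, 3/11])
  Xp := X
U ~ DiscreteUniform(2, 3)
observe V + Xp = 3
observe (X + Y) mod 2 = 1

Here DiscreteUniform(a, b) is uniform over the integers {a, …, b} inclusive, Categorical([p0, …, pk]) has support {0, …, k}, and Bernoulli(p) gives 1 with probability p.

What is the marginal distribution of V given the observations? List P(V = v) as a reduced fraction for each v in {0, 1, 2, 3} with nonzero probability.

P(V=0) = 121/944, P(V=1) = 17/59, P(V=2) = 383/944, P(V=3) = 21/118

Enumerate traces; 144 have nonzero weight after conditioning:
  (W=0, Z=2, Y=1, V=1, X=2, U=2) weight 1/1210
  (W=0, Z=2, Y=1, V=1, X=2, U=3) weight 1/1210
  (W=0, Z=2, Y=1, V=3, X=0, U=2) weight 1/1815
  (W=0, Z=2, Y=1, V=3, X=0, U=3) weight 1/1815
  (W=0, Z=2, Y=2, V=2, X=1, U=2) weight 1/726
  (W=0, Z=2, Y=2, V=2, X=1, U=3) weight 1/726
  (W=0, Z=2, Y=3, V=1, X=2, U=2) weight 1/968
  (W=0, Z=2, Y=3, V=1, X=2, U=3) weight 1/968
  (W=0, Z=4, Y=1, V=0, X=2, U=2) weight 1/660
  … 135 more
Group by V:
  weight(V=0) = 11/720
  weight(V=1) = 17/495
  weight(V=2) = 383/7920
  weight(V=3) = 7/330
Total weight = 11/720 + 17/495 + 383/7920 + 7/330 = 59/495
P(V=0 | obs) = 11/720 / 59/495 = 121/944
P(V=1 | obs) = 17/495 / 59/495 = 17/59
P(V=2 | obs) = 383/7920 / 59/495 = 383/944
P(V=3 | obs) = 7/330 / 59/495 = 21/118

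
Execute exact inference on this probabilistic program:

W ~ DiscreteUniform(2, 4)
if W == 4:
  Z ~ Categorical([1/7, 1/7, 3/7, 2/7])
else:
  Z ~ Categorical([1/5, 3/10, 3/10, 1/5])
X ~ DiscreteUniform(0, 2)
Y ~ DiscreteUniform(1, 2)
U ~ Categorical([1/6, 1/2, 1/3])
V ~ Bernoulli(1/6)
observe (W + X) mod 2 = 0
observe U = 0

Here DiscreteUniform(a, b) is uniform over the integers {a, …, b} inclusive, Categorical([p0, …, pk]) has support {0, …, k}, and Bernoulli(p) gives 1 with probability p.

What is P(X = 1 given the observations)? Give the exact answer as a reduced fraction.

Enumerate traces; 80 have nonzero weight after conditioning:
  (W=2, Z=0, X=0, Y=1, U=0, V=0) weight 1/648
  (W=2, Z=0, X=0, Y=1, U=0, V=1) weight 1/3240
  (W=2, Z=0, X=0, Y=2, U=0, V=0) weight 1/648
  (W=2, Z=0, X=0, Y=2, U=0, V=1) weight 1/3240
  (W=2, Z=0, X=2, Y=1, U=0, V=0) weight 1/648
  (W=2, Z=0, X=2, Y=1, U=0, V=1) weight 1/3240
  (W=2, Z=0, X=2, Y=2, U=0, V=0) weight 1/648
  (W=2, Z=0, X=2, Y=2, U=0, V=1) weight 1/3240
  (W=3, Z=0, X=1, Y=1, U=0, V=0) weight 1/648
  … 71 more
Group by X:
  weight(X=0) = 1/27
  weight(X=1) = 1/54
  weight(X=2) = 1/27
Total weight = 1/27 + 1/54 + 1/27 = 5/54
P(X=0 | obs) = 1/27 / 5/54 = 2/5
P(X=1 | obs) = 1/54 / 5/54 = 1/5
P(X=2 | obs) = 1/27 / 5/54 = 2/5

P(X = 1 | obs) = 1/5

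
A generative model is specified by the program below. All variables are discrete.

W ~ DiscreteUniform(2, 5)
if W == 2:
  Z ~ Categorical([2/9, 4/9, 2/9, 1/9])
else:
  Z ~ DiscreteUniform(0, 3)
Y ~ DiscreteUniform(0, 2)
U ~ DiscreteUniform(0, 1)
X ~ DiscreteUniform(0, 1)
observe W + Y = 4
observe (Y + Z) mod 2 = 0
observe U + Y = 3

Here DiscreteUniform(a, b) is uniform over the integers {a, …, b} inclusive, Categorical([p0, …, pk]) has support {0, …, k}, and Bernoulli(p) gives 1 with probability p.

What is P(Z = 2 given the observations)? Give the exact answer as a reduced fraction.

Enumerate traces; 4 have nonzero weight after conditioning:
  (W=2, Z=0, Y=2, U=1, X=0) weight 1/216
  (W=2, Z=0, Y=2, U=1, X=1) weight 1/216
  (W=2, Z=2, Y=2, U=1, X=0) weight 1/216
  (W=2, Z=2, Y=2, U=1, X=1) weight 1/216
Group by Z:
  weight(Z=0) = 1/108
  weight(Z=2) = 1/108
Total weight = 1/108 + 1/108 = 1/54
P(Z=0 | obs) = 1/108 / 1/54 = 1/2
P(Z=2 | obs) = 1/108 / 1/54 = 1/2

P(Z = 2 | obs) = 1/2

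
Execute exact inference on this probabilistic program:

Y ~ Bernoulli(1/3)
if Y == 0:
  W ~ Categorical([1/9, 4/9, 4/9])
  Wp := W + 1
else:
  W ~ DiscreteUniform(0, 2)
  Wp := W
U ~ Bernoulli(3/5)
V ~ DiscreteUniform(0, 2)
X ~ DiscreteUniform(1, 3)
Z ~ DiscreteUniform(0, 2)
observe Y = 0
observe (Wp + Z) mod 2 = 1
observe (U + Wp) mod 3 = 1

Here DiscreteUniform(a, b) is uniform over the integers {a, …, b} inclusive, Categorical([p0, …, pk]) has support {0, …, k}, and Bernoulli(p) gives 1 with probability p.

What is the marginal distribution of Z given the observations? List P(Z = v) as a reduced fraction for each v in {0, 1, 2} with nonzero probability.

P(Z=0) = 1/2, P(Z=2) = 1/2

Enumerate traces; 36 have nonzero weight after conditioning:
  (Y=0, W=0, U=0, V=0, X=1, Z=0) weight 4/3645
  (Y=0, W=0, U=0, V=0, X=1, Z=2) weight 4/3645
  (Y=0, W=0, U=0, V=0, X=2, Z=0) weight 4/3645
  (Y=0, W=0, U=0, V=0, X=2, Z=2) weight 4/3645
  (Y=0, W=0, U=0, V=0, X=3, Z=0) weight 4/3645
  (Y=0, W=0, U=0, V=0, X=3, Z=2) weight 4/3645
  (Y=0, W=0, U=0, V=1, X=1, Z=0) weight 4/3645
  (Y=0, W=0, U=0, V=1, X=1, Z=2) weight 4/3645
  … 28 more
Group by Z:
  weight(Z=0) = 28/405
  weight(Z=2) = 28/405
Total weight = 28/405 + 28/405 = 56/405
P(Z=0 | obs) = 28/405 / 56/405 = 1/2
P(Z=2 | obs) = 28/405 / 56/405 = 1/2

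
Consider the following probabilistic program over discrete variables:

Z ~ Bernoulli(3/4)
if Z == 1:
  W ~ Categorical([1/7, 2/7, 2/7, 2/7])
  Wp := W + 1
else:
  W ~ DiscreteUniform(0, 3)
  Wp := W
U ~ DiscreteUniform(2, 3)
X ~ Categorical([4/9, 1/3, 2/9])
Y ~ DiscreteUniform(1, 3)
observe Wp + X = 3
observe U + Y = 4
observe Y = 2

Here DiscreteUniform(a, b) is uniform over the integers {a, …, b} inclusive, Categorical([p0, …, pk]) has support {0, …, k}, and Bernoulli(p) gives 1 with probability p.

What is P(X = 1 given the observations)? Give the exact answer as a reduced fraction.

Enumerate traces; 6 have nonzero weight after conditioning:
  (Z=0, W=1, U=2, X=2, Y=2) weight 1/432
  (Z=0, W=2, U=2, X=1, Y=2) weight 1/288
  (Z=0, W=3, U=2, X=0, Y=2) weight 1/216
  (Z=1, W=0, U=2, X=2, Y=2) weight 1/252
  (Z=1, W=1, U=2, X=1, Y=2) weight 1/84
  (Z=1, W=2, U=2, X=0, Y=2) weight 1/63
Group by X:
  weight(X=0) = 31/1512
  weight(X=1) = 31/2016
  weight(X=2) = 19/3024
Total weight = 31/1512 + 31/2016 + 19/3024 = 85/2016
P(X=0 | obs) = 31/1512 / 85/2016 = 124/255
P(X=1 | obs) = 31/2016 / 85/2016 = 31/85
P(X=2 | obs) = 19/3024 / 85/2016 = 38/255

P(X = 1 | obs) = 31/85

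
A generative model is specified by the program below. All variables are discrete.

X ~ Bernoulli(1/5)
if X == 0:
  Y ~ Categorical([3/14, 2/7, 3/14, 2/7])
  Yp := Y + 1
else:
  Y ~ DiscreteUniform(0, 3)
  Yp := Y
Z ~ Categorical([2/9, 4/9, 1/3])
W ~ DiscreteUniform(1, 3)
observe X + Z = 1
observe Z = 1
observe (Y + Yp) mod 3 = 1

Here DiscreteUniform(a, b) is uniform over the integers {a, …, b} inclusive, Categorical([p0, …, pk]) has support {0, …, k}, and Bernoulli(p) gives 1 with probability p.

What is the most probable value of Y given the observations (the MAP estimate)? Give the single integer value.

Enumerate traces; 6 have nonzero weight after conditioning:
  (X=0, Y=0, Z=1, W=1) weight 8/315
  (X=0, Y=0, Z=1, W=2) weight 8/315
  (X=0, Y=0, Z=1, W=3) weight 8/315
  (X=0, Y=3, Z=1, W=1) weight 32/945
  (X=0, Y=3, Z=1, W=2) weight 32/945
  (X=0, Y=3, Z=1, W=3) weight 32/945
Group by Y:
  weight(Y=0) = 8/105
  weight(Y=3) = 32/315
Total weight = 8/105 + 32/315 = 8/45
P(Y=0 | obs) = 8/105 / 8/45 = 3/7
P(Y=3 | obs) = 32/315 / 8/45 = 4/7
argmax = 3

argmax_v P(Y = v | obs) = 3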